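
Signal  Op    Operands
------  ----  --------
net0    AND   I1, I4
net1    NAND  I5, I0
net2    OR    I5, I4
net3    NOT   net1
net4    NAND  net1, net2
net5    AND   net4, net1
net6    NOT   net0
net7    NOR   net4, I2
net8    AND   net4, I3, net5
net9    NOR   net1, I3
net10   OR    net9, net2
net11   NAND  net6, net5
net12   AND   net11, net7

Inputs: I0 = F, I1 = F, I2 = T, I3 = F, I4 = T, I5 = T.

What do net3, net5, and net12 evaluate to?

net3 = F, net5 = F, net12 = F

net0 = I1 AND I4 = F AND T = F
net1 = I5 NAND I0 = T NAND F = T
net2 = I5 OR I4 = T OR T = T
net3 = NOT net1 = NOT T = F
net4 = net1 NAND net2 = T NAND T = F
net5 = net4 AND net1 = F AND T = F
net6 = NOT net0 = NOT F = T
net7 = net4 NOR I2 = F NOR T = F
net11 = net6 NAND net5 = T NAND F = T
net12 = net11 AND net7 = T AND F = F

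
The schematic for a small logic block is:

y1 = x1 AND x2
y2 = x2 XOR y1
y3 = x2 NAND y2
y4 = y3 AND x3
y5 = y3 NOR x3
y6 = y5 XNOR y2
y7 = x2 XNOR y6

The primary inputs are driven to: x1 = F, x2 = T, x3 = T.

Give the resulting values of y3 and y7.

y3 = F, y7 = F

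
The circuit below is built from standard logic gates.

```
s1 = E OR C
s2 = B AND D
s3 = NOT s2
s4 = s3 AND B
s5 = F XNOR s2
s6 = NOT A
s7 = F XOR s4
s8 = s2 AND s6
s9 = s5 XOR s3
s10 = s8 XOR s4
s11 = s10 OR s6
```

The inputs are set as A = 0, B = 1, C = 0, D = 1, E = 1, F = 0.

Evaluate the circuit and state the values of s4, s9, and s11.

s4 = 0, s9 = 0, s11 = 1

s2 = B AND D = 1 AND 1 = 1
s3 = NOT s2 = NOT 1 = 0
s4 = s3 AND B = 0 AND 1 = 0
s5 = F XNOR s2 = 0 XNOR 1 = 0
s6 = NOT A = NOT 0 = 1
s8 = s2 AND s6 = 1 AND 1 = 1
s9 = s5 XOR s3 = 0 XOR 0 = 0
s10 = s8 XOR s4 = 1 XOR 0 = 1
s11 = s10 OR s6 = 1 OR 1 = 1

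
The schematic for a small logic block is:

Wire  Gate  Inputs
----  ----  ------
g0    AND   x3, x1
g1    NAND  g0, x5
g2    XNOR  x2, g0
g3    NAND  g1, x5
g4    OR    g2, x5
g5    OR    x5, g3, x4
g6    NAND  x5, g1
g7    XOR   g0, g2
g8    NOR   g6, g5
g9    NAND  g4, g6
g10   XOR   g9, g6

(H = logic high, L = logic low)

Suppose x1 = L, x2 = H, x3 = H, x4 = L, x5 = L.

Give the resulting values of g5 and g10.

g5 = H  g10 = L

g0 = x3 AND x1 = H AND L = L
g1 = g0 NAND x5 = L NAND L = H
g2 = x2 XNOR g0 = H XNOR L = L
g3 = g1 NAND x5 = H NAND L = H
g4 = g2 OR x5 = L OR L = L
g5 = x5 OR g3 OR x4 = L OR H OR L = H
g6 = x5 NAND g1 = L NAND H = H
g9 = g4 NAND g6 = L NAND H = H
g10 = g9 XOR g6 = H XOR H = L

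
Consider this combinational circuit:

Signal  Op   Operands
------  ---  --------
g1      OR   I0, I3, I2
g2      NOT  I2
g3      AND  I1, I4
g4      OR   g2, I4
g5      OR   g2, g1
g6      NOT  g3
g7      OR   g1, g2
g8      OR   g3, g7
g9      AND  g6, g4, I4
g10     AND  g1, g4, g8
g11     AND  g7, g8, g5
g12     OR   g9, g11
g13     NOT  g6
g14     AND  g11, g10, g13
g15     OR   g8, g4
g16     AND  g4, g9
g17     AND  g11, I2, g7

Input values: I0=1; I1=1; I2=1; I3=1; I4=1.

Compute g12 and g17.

g1 = I0 OR I3 OR I2 = 1 OR 1 OR 1 = 1
g2 = NOT I2 = NOT 1 = 0
g3 = I1 AND I4 = 1 AND 1 = 1
g4 = g2 OR I4 = 0 OR 1 = 1
g5 = g2 OR g1 = 0 OR 1 = 1
g6 = NOT g3 = NOT 1 = 0
g7 = g1 OR g2 = 1 OR 0 = 1
g8 = g3 OR g7 = 1 OR 1 = 1
g9 = g6 AND g4 AND I4 = 0 AND 1 AND 1 = 0
g11 = g7 AND g8 AND g5 = 1 AND 1 AND 1 = 1
g12 = g9 OR g11 = 0 OR 1 = 1
g17 = g11 AND I2 AND g7 = 1 AND 1 AND 1 = 1

g12 = 1; g17 = 1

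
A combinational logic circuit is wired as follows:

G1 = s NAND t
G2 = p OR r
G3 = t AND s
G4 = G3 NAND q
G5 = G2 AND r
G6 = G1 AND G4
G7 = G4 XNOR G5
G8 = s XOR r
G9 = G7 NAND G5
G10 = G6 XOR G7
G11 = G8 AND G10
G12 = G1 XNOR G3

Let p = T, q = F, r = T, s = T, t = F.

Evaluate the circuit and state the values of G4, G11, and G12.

G4 = T; G11 = F; G12 = F

G1 = s NAND t = T NAND F = T
G2 = p OR r = T OR T = T
G3 = t AND s = F AND T = F
G4 = G3 NAND q = F NAND F = T
G5 = G2 AND r = T AND T = T
G6 = G1 AND G4 = T AND T = T
G7 = G4 XNOR G5 = T XNOR T = T
G8 = s XOR r = T XOR T = F
G10 = G6 XOR G7 = T XOR T = F
G11 = G8 AND G10 = F AND F = F
G12 = G1 XNOR G3 = T XNOR F = F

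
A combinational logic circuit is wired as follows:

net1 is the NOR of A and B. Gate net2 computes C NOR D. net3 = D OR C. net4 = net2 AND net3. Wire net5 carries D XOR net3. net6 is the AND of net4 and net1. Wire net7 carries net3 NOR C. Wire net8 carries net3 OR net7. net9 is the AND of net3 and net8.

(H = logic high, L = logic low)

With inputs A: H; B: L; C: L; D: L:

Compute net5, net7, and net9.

net5 = L  net7 = H  net9 = L

net3 = D OR C = L OR L = L
net5 = D XOR net3 = L XOR L = L
net7 = net3 NOR C = L NOR L = H
net8 = net3 OR net7 = L OR H = H
net9 = net3 AND net8 = L AND H = L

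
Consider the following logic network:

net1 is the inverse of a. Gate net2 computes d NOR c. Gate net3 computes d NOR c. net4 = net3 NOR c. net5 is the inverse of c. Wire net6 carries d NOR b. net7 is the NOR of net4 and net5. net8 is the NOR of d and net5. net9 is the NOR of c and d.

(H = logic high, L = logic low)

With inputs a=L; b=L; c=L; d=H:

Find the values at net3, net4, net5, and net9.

net3 = d NOR c = H NOR L = L
net4 = net3 NOR c = L NOR L = H
net5 = NOT c = NOT L = H
net9 = c NOR d = L NOR H = L

net3 = L, net4 = H, net5 = H, net9 = L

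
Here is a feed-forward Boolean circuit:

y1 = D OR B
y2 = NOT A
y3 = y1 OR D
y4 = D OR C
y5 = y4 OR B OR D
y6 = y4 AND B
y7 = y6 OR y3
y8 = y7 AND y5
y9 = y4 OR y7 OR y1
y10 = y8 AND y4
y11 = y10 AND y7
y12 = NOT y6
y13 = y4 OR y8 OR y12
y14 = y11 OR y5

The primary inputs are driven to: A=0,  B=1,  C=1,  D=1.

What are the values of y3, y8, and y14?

y3 = 1; y8 = 1; y14 = 1

y1 = D OR B = 1 OR 1 = 1
y3 = y1 OR D = 1 OR 1 = 1
y4 = D OR C = 1 OR 1 = 1
y5 = y4 OR B OR D = 1 OR 1 OR 1 = 1
y6 = y4 AND B = 1 AND 1 = 1
y7 = y6 OR y3 = 1 OR 1 = 1
y8 = y7 AND y5 = 1 AND 1 = 1
y10 = y8 AND y4 = 1 AND 1 = 1
y11 = y10 AND y7 = 1 AND 1 = 1
y14 = y11 OR y5 = 1 OR 1 = 1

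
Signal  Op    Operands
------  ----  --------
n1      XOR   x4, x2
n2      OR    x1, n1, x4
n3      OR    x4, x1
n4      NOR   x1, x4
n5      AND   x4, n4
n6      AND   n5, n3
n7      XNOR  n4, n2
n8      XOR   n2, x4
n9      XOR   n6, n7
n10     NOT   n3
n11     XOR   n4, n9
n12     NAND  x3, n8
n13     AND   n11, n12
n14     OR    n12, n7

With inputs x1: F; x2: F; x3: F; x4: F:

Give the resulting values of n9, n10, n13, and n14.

n1 = x4 XOR x2 = F XOR F = F
n2 = x1 OR n1 OR x4 = F OR F OR F = F
n3 = x4 OR x1 = F OR F = F
n4 = x1 NOR x4 = F NOR F = T
n5 = x4 AND n4 = F AND T = F
n6 = n5 AND n3 = F AND F = F
n7 = n4 XNOR n2 = T XNOR F = F
n8 = n2 XOR x4 = F XOR F = F
n9 = n6 XOR n7 = F XOR F = F
n10 = NOT n3 = NOT F = T
n11 = n4 XOR n9 = T XOR F = T
n12 = x3 NAND n8 = F NAND F = T
n13 = n11 AND n12 = T AND T = T
n14 = n12 OR n7 = T OR F = T

n9 = F, n10 = T, n13 = T, n14 = T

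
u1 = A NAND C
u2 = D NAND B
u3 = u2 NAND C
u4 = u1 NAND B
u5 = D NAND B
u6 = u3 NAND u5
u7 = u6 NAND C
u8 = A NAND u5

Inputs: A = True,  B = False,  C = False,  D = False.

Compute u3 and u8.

u3 = True; u8 = False

u2 = D NAND B = False NAND False = True
u3 = u2 NAND C = True NAND False = True
u5 = D NAND B = False NAND False = True
u8 = A NAND u5 = True NAND True = False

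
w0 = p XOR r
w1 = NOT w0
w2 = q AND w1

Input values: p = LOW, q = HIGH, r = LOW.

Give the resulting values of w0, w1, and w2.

w0 = LOW, w1 = HIGH, w2 = HIGH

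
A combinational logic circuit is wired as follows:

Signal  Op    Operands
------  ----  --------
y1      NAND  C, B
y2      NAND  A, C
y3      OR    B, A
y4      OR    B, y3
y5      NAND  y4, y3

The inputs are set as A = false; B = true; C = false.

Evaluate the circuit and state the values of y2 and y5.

y2 = true  y5 = false

y2 = A NAND C = false NAND false = true
y3 = B OR A = true OR false = true
y4 = B OR y3 = true OR true = true
y5 = y4 NAND y3 = true NAND true = false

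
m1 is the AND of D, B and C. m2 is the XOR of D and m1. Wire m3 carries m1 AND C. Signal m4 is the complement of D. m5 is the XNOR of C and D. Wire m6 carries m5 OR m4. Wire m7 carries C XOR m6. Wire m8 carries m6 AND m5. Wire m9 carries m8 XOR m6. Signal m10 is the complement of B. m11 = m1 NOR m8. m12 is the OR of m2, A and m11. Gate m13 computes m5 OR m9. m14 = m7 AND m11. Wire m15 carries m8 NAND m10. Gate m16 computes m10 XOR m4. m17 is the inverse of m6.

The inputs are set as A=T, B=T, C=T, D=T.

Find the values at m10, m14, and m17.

m1 = D AND B AND C = T AND T AND T = T
m4 = NOT D = NOT T = F
m5 = C XNOR D = T XNOR T = T
m6 = m5 OR m4 = T OR F = T
m7 = C XOR m6 = T XOR T = F
m8 = m6 AND m5 = T AND T = T
m10 = NOT B = NOT T = F
m11 = m1 NOR m8 = T NOR T = F
m14 = m7 AND m11 = F AND F = F
m17 = NOT m6 = NOT T = F

m10 = F, m14 = F, m17 = F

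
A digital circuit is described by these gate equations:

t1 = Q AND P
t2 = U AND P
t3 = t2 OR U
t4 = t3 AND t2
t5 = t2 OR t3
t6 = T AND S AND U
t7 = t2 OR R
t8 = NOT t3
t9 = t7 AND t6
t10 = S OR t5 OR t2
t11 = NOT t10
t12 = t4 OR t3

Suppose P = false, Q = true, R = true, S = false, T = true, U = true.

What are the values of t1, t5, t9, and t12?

t1 = false; t5 = true; t9 = false; t12 = true

t1 = Q AND P = true AND false = false
t2 = U AND P = true AND false = false
t3 = t2 OR U = false OR true = true
t4 = t3 AND t2 = true AND false = false
t5 = t2 OR t3 = false OR true = true
t6 = T AND S AND U = true AND false AND true = false
t7 = t2 OR R = false OR true = true
t9 = t7 AND t6 = true AND false = false
t12 = t4 OR t3 = false OR true = true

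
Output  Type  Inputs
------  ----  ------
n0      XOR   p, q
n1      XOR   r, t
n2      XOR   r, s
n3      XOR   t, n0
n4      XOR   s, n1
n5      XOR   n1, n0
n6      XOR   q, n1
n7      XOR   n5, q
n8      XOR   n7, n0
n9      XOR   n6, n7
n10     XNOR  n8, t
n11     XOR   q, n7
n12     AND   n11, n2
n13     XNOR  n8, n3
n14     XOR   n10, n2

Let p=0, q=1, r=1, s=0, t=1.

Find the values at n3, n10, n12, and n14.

n0 = p XOR q = 0 XOR 1 = 1
n1 = r XOR t = 1 XOR 1 = 0
n2 = r XOR s = 1 XOR 0 = 1
n3 = t XOR n0 = 1 XOR 1 = 0
n5 = n1 XOR n0 = 0 XOR 1 = 1
n7 = n5 XOR q = 1 XOR 1 = 0
n8 = n7 XOR n0 = 0 XOR 1 = 1
n10 = n8 XNOR t = 1 XNOR 1 = 1
n11 = q XOR n7 = 1 XOR 0 = 1
n12 = n11 AND n2 = 1 AND 1 = 1
n14 = n10 XOR n2 = 1 XOR 1 = 0

n3 = 0, n10 = 1, n12 = 1, n14 = 0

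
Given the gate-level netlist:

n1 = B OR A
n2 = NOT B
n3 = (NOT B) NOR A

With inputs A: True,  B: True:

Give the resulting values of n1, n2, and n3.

n1 = True, n2 = False, n3 = False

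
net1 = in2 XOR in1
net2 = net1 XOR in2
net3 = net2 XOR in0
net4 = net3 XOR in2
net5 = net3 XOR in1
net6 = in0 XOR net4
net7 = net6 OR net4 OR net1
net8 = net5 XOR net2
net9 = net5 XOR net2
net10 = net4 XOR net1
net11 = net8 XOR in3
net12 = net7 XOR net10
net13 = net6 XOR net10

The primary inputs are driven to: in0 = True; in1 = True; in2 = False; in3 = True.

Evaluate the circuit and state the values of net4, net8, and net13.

net1 = in2 XOR in1 = False XOR True = True
net2 = net1 XOR in2 = True XOR False = True
net3 = net2 XOR in0 = True XOR True = False
net4 = net3 XOR in2 = False XOR False = False
net5 = net3 XOR in1 = False XOR True = True
net6 = in0 XOR net4 = True XOR False = True
net8 = net5 XOR net2 = True XOR True = False
net10 = net4 XOR net1 = False XOR True = True
net13 = net6 XOR net10 = True XOR True = False

net4 = False; net8 = False; net13 = False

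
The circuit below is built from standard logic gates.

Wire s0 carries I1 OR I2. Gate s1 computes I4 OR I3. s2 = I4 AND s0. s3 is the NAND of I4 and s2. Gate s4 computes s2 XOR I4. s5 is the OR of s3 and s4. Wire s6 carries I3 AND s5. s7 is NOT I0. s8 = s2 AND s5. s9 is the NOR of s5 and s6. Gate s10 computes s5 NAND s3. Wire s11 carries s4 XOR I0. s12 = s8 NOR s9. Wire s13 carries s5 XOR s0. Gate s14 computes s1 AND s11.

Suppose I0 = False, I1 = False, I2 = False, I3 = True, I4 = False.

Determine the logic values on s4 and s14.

s4 = False  s14 = False

s0 = I1 OR I2 = False OR False = False
s1 = I4 OR I3 = False OR True = True
s2 = I4 AND s0 = False AND False = False
s4 = s2 XOR I4 = False XOR False = False
s11 = s4 XOR I0 = False XOR False = False
s14 = s1 AND s11 = True AND False = False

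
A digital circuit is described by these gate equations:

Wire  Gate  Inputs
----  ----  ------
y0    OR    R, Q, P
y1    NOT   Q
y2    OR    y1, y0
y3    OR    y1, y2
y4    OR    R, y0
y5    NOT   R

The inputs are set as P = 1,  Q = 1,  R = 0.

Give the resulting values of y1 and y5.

y1 = 0, y5 = 1

y1 = NOT Q = NOT 1 = 0
y5 = NOT R = NOT 0 = 1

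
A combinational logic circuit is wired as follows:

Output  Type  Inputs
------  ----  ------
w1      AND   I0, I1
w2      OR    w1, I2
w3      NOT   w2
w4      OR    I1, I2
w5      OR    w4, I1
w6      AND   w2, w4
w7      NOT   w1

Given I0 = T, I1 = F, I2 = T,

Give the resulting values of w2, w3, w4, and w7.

w1 = I0 AND I1 = T AND F = F
w2 = w1 OR I2 = F OR T = T
w3 = NOT w2 = NOT T = F
w4 = I1 OR I2 = F OR T = T
w7 = NOT w1 = NOT F = T

w2 = T, w3 = F, w4 = T, w7 = T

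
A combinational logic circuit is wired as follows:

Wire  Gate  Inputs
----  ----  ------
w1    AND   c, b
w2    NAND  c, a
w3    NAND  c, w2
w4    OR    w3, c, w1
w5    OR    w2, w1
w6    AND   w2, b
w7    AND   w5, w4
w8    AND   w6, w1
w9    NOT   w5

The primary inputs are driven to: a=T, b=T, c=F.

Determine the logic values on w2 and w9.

w1 = c AND b = F AND T = F
w2 = c NAND a = F NAND T = T
w5 = w2 OR w1 = T OR F = T
w9 = NOT w5 = NOT T = F

w2 = T; w9 = F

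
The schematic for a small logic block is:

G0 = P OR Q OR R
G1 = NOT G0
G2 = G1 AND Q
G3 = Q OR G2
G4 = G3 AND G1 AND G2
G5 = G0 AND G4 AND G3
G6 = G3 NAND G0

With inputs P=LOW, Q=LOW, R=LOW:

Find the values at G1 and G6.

G0 = P OR Q OR R = LOW OR LOW OR LOW = LOW
G1 = NOT G0 = NOT LOW = HIGH
G2 = G1 AND Q = HIGH AND LOW = LOW
G3 = Q OR G2 = LOW OR LOW = LOW
G6 = G3 NAND G0 = LOW NAND LOW = HIGH

G1 = HIGH, G6 = HIGH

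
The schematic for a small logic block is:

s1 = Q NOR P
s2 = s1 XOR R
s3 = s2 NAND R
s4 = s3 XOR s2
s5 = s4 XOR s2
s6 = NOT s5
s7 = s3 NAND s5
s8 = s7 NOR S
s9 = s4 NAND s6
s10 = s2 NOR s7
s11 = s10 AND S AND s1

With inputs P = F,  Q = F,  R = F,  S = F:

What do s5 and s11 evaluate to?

s5 = T, s11 = F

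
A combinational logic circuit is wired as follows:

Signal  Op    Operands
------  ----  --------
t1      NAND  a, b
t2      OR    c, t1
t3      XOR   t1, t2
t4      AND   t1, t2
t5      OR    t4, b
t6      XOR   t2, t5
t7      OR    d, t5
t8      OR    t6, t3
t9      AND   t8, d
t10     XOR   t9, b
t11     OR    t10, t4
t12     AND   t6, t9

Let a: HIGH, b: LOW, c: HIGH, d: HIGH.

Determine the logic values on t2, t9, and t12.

t1 = a NAND b = HIGH NAND LOW = HIGH
t2 = c OR t1 = HIGH OR HIGH = HIGH
t3 = t1 XOR t2 = HIGH XOR HIGH = LOW
t4 = t1 AND t2 = HIGH AND HIGH = HIGH
t5 = t4 OR b = HIGH OR LOW = HIGH
t6 = t2 XOR t5 = HIGH XOR HIGH = LOW
t8 = t6 OR t3 = LOW OR LOW = LOW
t9 = t8 AND d = LOW AND HIGH = LOW
t12 = t6 AND t9 = LOW AND LOW = LOW

t2 = HIGH, t9 = LOW, t12 = LOW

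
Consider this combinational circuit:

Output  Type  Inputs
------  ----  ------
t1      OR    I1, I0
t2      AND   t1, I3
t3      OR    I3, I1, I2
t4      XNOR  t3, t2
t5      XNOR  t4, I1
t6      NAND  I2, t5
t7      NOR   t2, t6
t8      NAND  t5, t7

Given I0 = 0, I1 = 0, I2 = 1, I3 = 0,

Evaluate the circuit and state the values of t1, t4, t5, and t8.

t1 = 0; t4 = 0; t5 = 1; t8 = 0

t1 = I1 OR I0 = 0 OR 0 = 0
t2 = t1 AND I3 = 0 AND 0 = 0
t3 = I3 OR I1 OR I2 = 0 OR 0 OR 1 = 1
t4 = t3 XNOR t2 = 1 XNOR 0 = 0
t5 = t4 XNOR I1 = 0 XNOR 0 = 1
t6 = I2 NAND t5 = 1 NAND 1 = 0
t7 = t2 NOR t6 = 0 NOR 0 = 1
t8 = t5 NAND t7 = 1 NAND 1 = 0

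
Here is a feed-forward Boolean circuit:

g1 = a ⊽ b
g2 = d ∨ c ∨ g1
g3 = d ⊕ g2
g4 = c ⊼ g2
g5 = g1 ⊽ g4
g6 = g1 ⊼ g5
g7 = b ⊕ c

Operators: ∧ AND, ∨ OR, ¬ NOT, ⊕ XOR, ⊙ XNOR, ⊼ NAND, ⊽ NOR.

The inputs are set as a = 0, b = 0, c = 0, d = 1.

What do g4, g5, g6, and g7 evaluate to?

g1 = a NOR b = 0 NOR 0 = 1
g2 = d OR c OR g1 = 1 OR 0 OR 1 = 1
g4 = c NAND g2 = 0 NAND 1 = 1
g5 = g1 NOR g4 = 1 NOR 1 = 0
g6 = g1 NAND g5 = 1 NAND 0 = 1
g7 = b XOR c = 0 XOR 0 = 0

g4 = 1; g5 = 0; g6 = 1; g7 = 0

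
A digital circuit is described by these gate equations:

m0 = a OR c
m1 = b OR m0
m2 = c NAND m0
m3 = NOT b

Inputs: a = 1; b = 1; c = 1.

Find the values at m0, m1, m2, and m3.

m0 = a OR c = 1 OR 1 = 1
m1 = b OR m0 = 1 OR 1 = 1
m2 = c NAND m0 = 1 NAND 1 = 0
m3 = NOT b = NOT 1 = 0

m0 = 1, m1 = 1, m2 = 0, m3 = 0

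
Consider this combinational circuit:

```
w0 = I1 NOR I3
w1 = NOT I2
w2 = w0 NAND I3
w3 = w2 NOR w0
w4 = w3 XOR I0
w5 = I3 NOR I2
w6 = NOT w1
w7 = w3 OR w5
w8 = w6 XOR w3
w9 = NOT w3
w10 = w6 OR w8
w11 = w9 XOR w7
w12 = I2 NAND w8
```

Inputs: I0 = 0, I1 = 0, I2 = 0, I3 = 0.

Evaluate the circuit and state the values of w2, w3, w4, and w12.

w0 = I1 NOR I3 = 0 NOR 0 = 1
w1 = NOT I2 = NOT 0 = 1
w2 = w0 NAND I3 = 1 NAND 0 = 1
w3 = w2 NOR w0 = 1 NOR 1 = 0
w4 = w3 XOR I0 = 0 XOR 0 = 0
w6 = NOT w1 = NOT 1 = 0
w8 = w6 XOR w3 = 0 XOR 0 = 0
w12 = I2 NAND w8 = 0 NAND 0 = 1

w2 = 1; w3 = 0; w4 = 0; w12 = 1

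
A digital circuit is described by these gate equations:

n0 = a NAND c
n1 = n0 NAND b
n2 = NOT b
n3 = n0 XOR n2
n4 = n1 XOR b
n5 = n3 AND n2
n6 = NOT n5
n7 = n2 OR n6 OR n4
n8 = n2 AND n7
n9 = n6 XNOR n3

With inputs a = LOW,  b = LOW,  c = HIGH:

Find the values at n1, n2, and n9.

n1 = HIGH, n2 = HIGH, n9 = LOW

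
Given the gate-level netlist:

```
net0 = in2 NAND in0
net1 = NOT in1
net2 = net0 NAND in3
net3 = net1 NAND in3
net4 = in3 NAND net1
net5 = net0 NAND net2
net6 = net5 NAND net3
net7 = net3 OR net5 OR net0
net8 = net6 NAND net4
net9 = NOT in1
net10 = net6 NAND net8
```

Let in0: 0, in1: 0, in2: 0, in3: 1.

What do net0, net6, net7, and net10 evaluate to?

net0 = in2 NAND in0 = 0 NAND 0 = 1
net1 = NOT in1 = NOT 0 = 1
net2 = net0 NAND in3 = 1 NAND 1 = 0
net3 = net1 NAND in3 = 1 NAND 1 = 0
net4 = in3 NAND net1 = 1 NAND 1 = 0
net5 = net0 NAND net2 = 1 NAND 0 = 1
net6 = net5 NAND net3 = 1 NAND 0 = 1
net7 = net3 OR net5 OR net0 = 0 OR 1 OR 1 = 1
net8 = net6 NAND net4 = 1 NAND 0 = 1
net10 = net6 NAND net8 = 1 NAND 1 = 0

net0 = 1; net6 = 1; net7 = 1; net10 = 0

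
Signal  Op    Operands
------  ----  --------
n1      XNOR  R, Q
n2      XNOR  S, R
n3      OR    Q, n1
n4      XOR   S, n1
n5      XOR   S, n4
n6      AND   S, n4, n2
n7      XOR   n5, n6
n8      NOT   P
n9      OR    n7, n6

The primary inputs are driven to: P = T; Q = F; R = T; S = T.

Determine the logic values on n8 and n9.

n1 = R XNOR Q = T XNOR F = F
n2 = S XNOR R = T XNOR T = T
n4 = S XOR n1 = T XOR F = T
n5 = S XOR n4 = T XOR T = F
n6 = S AND n4 AND n2 = T AND T AND T = T
n7 = n5 XOR n6 = F XOR T = T
n8 = NOT P = NOT T = F
n9 = n7 OR n6 = T OR T = T

n8 = F  n9 = T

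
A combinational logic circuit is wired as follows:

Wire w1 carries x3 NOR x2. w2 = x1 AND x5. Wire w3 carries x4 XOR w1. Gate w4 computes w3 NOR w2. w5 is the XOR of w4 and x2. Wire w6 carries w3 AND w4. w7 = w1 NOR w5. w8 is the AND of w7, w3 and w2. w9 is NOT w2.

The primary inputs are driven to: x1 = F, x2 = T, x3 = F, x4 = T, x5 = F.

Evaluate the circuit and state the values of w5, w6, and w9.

w5 = T, w6 = F, w9 = T

w1 = x3 NOR x2 = F NOR T = F
w2 = x1 AND x5 = F AND F = F
w3 = x4 XOR w1 = T XOR F = T
w4 = w3 NOR w2 = T NOR F = F
w5 = w4 XOR x2 = F XOR T = T
w6 = w3 AND w4 = T AND F = F
w9 = NOT w2 = NOT F = T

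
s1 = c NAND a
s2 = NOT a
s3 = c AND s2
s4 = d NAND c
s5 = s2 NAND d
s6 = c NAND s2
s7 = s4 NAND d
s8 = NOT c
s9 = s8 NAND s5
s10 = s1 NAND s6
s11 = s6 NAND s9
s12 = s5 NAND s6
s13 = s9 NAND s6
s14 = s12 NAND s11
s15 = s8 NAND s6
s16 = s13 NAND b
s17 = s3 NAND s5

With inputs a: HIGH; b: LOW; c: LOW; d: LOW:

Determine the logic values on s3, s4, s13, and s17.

s2 = NOT a = NOT HIGH = LOW
s3 = c AND s2 = LOW AND LOW = LOW
s4 = d NAND c = LOW NAND LOW = HIGH
s5 = s2 NAND d = LOW NAND LOW = HIGH
s6 = c NAND s2 = LOW NAND LOW = HIGH
s8 = NOT c = NOT LOW = HIGH
s9 = s8 NAND s5 = HIGH NAND HIGH = LOW
s13 = s9 NAND s6 = LOW NAND HIGH = HIGH
s17 = s3 NAND s5 = LOW NAND HIGH = HIGH

s3 = LOW  s4 = HIGH  s13 = HIGH  s17 = HIGH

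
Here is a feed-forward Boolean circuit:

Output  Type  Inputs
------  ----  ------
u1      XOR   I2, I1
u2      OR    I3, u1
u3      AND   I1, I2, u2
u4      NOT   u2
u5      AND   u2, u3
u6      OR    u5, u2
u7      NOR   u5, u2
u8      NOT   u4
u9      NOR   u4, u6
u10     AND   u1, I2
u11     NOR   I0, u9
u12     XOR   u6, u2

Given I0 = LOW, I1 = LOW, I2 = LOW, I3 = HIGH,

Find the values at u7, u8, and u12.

u1 = I2 XOR I1 = LOW XOR LOW = LOW
u2 = I3 OR u1 = HIGH OR LOW = HIGH
u3 = I1 AND I2 AND u2 = LOW AND LOW AND HIGH = LOW
u4 = NOT u2 = NOT HIGH = LOW
u5 = u2 AND u3 = HIGH AND LOW = LOW
u6 = u5 OR u2 = LOW OR HIGH = HIGH
u7 = u5 NOR u2 = LOW NOR HIGH = LOW
u8 = NOT u4 = NOT LOW = HIGH
u12 = u6 XOR u2 = HIGH XOR HIGH = LOW

u7 = LOW; u8 = HIGH; u12 = LOW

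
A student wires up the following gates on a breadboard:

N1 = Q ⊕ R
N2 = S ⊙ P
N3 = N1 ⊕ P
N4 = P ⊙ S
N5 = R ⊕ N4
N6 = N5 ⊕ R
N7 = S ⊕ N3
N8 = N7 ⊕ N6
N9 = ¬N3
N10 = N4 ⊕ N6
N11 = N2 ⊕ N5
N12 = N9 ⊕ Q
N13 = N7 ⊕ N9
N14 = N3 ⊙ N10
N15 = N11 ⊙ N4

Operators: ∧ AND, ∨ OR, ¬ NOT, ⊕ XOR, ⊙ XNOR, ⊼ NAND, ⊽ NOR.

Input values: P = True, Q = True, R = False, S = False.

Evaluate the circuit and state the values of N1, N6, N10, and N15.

N1 = True, N6 = False, N10 = False, N15 = True

N1 = Q XOR R = True XOR False = True
N2 = S XNOR P = False XNOR True = False
N4 = P XNOR S = True XNOR False = False
N5 = R XOR N4 = False XOR False = False
N6 = N5 XOR R = False XOR False = False
N10 = N4 XOR N6 = False XOR False = False
N11 = N2 XOR N5 = False XOR False = False
N15 = N11 XNOR N4 = False XNOR False = True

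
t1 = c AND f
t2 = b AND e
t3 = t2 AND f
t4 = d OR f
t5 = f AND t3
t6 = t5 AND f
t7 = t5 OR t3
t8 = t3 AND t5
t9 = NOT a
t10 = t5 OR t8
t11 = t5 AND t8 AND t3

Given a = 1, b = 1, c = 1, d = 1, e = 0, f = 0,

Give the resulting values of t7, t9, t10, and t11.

t2 = b AND e = 1 AND 0 = 0
t3 = t2 AND f = 0 AND 0 = 0
t5 = f AND t3 = 0 AND 0 = 0
t7 = t5 OR t3 = 0 OR 0 = 0
t8 = t3 AND t5 = 0 AND 0 = 0
t9 = NOT a = NOT 1 = 0
t10 = t5 OR t8 = 0 OR 0 = 0
t11 = t5 AND t8 AND t3 = 0 AND 0 AND 0 = 0

t7 = 0; t9 = 0; t10 = 0; t11 = 0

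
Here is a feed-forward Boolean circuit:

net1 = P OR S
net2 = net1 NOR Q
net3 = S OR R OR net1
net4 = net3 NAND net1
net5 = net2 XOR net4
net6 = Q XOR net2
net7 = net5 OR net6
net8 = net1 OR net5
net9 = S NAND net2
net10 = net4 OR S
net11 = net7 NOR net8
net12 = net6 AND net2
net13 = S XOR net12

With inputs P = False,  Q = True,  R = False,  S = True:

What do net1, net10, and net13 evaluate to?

net1 = True  net10 = True  net13 = True

net1 = P OR S = False OR True = True
net2 = net1 NOR Q = True NOR True = False
net3 = S OR R OR net1 = True OR False OR True = True
net4 = net3 NAND net1 = True NAND True = False
net6 = Q XOR net2 = True XOR False = True
net10 = net4 OR S = False OR True = True
net12 = net6 AND net2 = True AND False = False
net13 = S XOR net12 = True XOR False = True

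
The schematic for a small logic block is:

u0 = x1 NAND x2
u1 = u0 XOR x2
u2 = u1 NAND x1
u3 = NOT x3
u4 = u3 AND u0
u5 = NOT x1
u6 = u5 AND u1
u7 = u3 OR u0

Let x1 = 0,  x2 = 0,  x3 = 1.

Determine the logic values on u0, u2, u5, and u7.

u0 = 1; u2 = 1; u5 = 1; u7 = 1

u0 = x1 NAND x2 = 0 NAND 0 = 1
u1 = u0 XOR x2 = 1 XOR 0 = 1
u2 = u1 NAND x1 = 1 NAND 0 = 1
u3 = NOT x3 = NOT 1 = 0
u5 = NOT x1 = NOT 0 = 1
u7 = u3 OR u0 = 0 OR 1 = 1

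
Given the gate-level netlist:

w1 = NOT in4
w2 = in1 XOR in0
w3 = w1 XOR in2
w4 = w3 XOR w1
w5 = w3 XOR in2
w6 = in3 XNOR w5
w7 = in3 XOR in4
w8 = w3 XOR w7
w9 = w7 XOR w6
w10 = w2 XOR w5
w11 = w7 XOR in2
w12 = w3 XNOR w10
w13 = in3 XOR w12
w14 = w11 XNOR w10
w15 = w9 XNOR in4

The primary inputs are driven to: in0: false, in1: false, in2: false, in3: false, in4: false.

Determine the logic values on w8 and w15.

w1 = NOT in4 = NOT false = true
w3 = w1 XOR in2 = true XOR false = true
w5 = w3 XOR in2 = true XOR false = true
w6 = in3 XNOR w5 = false XNOR true = false
w7 = in3 XOR in4 = false XOR false = false
w8 = w3 XOR w7 = true XOR false = true
w9 = w7 XOR w6 = false XOR false = false
w15 = w9 XNOR in4 = false XNOR false = true

w8 = true; w15 = true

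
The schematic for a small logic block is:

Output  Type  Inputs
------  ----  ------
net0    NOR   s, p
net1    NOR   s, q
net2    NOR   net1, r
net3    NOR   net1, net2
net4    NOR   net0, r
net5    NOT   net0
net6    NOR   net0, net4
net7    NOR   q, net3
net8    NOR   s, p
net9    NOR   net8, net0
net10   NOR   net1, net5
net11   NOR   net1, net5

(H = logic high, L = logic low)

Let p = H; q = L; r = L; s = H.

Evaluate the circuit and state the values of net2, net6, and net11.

net0 = s NOR p = H NOR H = L
net1 = s NOR q = H NOR L = L
net2 = net1 NOR r = L NOR L = H
net4 = net0 NOR r = L NOR L = H
net5 = NOT net0 = NOT L = H
net6 = net0 NOR net4 = L NOR H = L
net11 = net1 NOR net5 = L NOR H = L

net2 = H, net6 = L, net11 = L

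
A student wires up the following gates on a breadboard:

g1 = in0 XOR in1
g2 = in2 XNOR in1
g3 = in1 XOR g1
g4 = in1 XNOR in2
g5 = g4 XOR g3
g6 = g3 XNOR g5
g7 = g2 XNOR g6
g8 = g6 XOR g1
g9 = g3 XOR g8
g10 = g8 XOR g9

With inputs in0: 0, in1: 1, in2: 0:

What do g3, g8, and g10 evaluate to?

g3 = 0  g8 = 0  g10 = 0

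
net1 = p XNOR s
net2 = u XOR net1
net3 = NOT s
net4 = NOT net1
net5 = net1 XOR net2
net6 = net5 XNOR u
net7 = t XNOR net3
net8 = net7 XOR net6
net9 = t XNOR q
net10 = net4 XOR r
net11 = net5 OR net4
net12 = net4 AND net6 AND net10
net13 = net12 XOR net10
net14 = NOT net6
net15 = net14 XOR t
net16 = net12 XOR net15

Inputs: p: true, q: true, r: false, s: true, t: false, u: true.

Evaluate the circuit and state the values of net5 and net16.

net1 = p XNOR s = true XNOR true = true
net2 = u XOR net1 = true XOR true = false
net4 = NOT net1 = NOT true = false
net5 = net1 XOR net2 = true XOR false = true
net6 = net5 XNOR u = true XNOR true = true
net10 = net4 XOR r = false XOR false = false
net12 = net4 AND net6 AND net10 = false AND true AND false = false
net14 = NOT net6 = NOT true = false
net15 = net14 XOR t = false XOR false = false
net16 = net12 XOR net15 = false XOR false = false

net5 = true, net16 = false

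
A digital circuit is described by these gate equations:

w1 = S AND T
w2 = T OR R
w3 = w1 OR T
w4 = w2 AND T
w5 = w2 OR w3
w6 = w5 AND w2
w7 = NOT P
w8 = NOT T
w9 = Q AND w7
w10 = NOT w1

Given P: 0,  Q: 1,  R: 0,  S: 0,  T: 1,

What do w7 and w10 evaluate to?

w7 = 1; w10 = 1

w1 = S AND T = 0 AND 1 = 0
w7 = NOT P = NOT 0 = 1
w10 = NOT w1 = NOT 0 = 1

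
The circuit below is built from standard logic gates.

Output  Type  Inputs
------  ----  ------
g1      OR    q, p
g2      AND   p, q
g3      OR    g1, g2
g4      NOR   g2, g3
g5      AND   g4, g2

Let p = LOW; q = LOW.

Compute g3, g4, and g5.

g3 = LOW; g4 = HIGH; g5 = LOW

g1 = q OR p = LOW OR LOW = LOW
g2 = p AND q = LOW AND LOW = LOW
g3 = g1 OR g2 = LOW OR LOW = LOW
g4 = g2 NOR g3 = LOW NOR LOW = HIGH
g5 = g4 AND g2 = HIGH AND LOW = LOW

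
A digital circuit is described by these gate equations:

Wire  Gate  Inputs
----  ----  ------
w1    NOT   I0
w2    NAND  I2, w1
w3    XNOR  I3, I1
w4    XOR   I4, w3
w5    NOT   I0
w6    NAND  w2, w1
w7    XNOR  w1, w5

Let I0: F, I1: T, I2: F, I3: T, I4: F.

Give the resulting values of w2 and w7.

w2 = T, w7 = T

w1 = NOT I0 = NOT F = T
w2 = I2 NAND w1 = F NAND T = T
w5 = NOT I0 = NOT F = T
w7 = w1 XNOR w5 = T XNOR T = T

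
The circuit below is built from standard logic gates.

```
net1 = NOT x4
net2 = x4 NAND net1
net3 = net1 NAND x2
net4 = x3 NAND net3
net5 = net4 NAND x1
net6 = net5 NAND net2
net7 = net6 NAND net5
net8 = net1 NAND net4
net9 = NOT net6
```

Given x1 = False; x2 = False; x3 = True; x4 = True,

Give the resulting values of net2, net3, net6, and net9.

net1 = NOT x4 = NOT True = False
net2 = x4 NAND net1 = True NAND False = True
net3 = net1 NAND x2 = False NAND False = True
net4 = x3 NAND net3 = True NAND True = False
net5 = net4 NAND x1 = False NAND False = True
net6 = net5 NAND net2 = True NAND True = False
net9 = NOT net6 = NOT False = True

net2 = True; net3 = True; net6 = False; net9 = True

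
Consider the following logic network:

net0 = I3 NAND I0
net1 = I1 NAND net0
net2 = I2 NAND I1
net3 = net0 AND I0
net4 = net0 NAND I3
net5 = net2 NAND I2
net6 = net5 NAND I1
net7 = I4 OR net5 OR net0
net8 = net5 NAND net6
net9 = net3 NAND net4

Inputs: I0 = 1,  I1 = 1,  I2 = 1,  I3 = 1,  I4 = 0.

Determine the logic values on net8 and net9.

net8 = 1, net9 = 1

net0 = I3 NAND I0 = 1 NAND 1 = 0
net2 = I2 NAND I1 = 1 NAND 1 = 0
net3 = net0 AND I0 = 0 AND 1 = 0
net4 = net0 NAND I3 = 0 NAND 1 = 1
net5 = net2 NAND I2 = 0 NAND 1 = 1
net6 = net5 NAND I1 = 1 NAND 1 = 0
net8 = net5 NAND net6 = 1 NAND 0 = 1
net9 = net3 NAND net4 = 0 NAND 1 = 1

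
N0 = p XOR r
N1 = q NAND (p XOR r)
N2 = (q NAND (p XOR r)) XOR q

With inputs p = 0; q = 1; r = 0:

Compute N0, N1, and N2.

N0 = 0; N1 = 1; N2 = 0

N0 = 0 XOR 0 = 0
N1 = 1 NAND (0 XOR 0) = 1
N2 = (1 NAND (0 XOR 0)) XOR 1 = 0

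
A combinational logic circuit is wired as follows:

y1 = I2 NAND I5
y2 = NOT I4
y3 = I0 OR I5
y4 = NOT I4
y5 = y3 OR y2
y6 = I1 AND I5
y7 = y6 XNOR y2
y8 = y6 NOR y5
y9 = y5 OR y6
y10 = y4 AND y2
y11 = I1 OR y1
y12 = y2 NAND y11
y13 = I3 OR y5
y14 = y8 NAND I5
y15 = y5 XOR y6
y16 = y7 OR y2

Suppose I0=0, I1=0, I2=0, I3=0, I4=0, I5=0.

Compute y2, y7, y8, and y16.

y2 = 1, y7 = 0, y8 = 0, y16 = 1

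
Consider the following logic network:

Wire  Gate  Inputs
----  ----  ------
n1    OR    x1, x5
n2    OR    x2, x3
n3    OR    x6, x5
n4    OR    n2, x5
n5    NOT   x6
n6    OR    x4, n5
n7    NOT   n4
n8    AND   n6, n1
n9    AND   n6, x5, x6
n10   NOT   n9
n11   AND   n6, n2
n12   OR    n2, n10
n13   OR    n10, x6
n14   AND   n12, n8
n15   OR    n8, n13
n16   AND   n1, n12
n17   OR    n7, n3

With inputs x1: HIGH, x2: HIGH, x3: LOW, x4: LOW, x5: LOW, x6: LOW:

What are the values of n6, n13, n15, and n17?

n6 = HIGH, n13 = HIGH, n15 = HIGH, n17 = LOW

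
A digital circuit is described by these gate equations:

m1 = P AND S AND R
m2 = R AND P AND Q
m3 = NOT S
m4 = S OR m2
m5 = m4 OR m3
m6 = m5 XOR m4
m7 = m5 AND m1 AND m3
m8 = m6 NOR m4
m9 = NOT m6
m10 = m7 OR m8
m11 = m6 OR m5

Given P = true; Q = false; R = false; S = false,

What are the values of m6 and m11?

m6 = true, m11 = true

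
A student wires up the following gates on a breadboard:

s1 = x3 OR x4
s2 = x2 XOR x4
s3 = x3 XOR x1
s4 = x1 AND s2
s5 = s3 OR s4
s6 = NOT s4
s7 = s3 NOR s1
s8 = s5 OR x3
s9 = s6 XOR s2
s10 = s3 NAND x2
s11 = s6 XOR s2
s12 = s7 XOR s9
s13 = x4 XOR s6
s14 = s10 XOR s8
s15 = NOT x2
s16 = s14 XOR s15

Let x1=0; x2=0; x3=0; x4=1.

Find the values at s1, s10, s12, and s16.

s1 = x3 OR x4 = 0 OR 1 = 1
s2 = x2 XOR x4 = 0 XOR 1 = 1
s3 = x3 XOR x1 = 0 XOR 0 = 0
s4 = x1 AND s2 = 0 AND 1 = 0
s5 = s3 OR s4 = 0 OR 0 = 0
s6 = NOT s4 = NOT 0 = 1
s7 = s3 NOR s1 = 0 NOR 1 = 0
s8 = s5 OR x3 = 0 OR 0 = 0
s9 = s6 XOR s2 = 1 XOR 1 = 0
s10 = s3 NAND x2 = 0 NAND 0 = 1
s12 = s7 XOR s9 = 0 XOR 0 = 0
s14 = s10 XOR s8 = 1 XOR 0 = 1
s15 = NOT x2 = NOT 0 = 1
s16 = s14 XOR s15 = 1 XOR 1 = 0

s1 = 1  s10 = 1  s12 = 0  s16 = 0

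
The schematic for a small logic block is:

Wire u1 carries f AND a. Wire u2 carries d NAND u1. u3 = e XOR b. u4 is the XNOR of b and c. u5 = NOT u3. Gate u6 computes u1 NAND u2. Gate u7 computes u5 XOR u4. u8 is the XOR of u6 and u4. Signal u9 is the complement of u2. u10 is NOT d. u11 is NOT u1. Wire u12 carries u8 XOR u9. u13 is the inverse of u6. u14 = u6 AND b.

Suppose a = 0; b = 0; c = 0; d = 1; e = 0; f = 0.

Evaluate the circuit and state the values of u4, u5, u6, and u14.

u1 = f AND a = 0 AND 0 = 0
u2 = d NAND u1 = 1 NAND 0 = 1
u3 = e XOR b = 0 XOR 0 = 0
u4 = b XNOR c = 0 XNOR 0 = 1
u5 = NOT u3 = NOT 0 = 1
u6 = u1 NAND u2 = 0 NAND 1 = 1
u14 = u6 AND b = 1 AND 0 = 0

u4 = 1, u5 = 1, u6 = 1, u14 = 0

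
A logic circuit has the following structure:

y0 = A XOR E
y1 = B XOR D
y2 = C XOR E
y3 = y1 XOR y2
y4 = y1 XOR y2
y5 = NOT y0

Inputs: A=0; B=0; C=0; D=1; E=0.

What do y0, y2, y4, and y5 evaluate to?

y0 = A XOR E = 0 XOR 0 = 0
y1 = B XOR D = 0 XOR 1 = 1
y2 = C XOR E = 0 XOR 0 = 0
y4 = y1 XOR y2 = 1 XOR 0 = 1
y5 = NOT y0 = NOT 0 = 1

y0 = 0, y2 = 0, y4 = 1, y5 = 1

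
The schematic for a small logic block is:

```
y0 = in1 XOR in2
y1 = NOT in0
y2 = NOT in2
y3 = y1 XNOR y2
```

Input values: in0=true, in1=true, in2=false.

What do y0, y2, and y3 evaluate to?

y0 = true  y2 = true  y3 = false

y0 = in1 XOR in2 = true XOR false = true
y1 = NOT in0 = NOT true = false
y2 = NOT in2 = NOT false = true
y3 = y1 XNOR y2 = false XNOR true = false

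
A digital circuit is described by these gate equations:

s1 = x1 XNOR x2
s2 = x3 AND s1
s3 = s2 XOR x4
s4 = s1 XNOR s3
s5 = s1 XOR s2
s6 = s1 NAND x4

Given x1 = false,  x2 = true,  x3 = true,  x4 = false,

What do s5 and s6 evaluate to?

s5 = false, s6 = true

s1 = x1 XNOR x2 = false XNOR true = false
s2 = x3 AND s1 = true AND false = false
s5 = s1 XOR s2 = false XOR false = false
s6 = s1 NAND x4 = false NAND false = true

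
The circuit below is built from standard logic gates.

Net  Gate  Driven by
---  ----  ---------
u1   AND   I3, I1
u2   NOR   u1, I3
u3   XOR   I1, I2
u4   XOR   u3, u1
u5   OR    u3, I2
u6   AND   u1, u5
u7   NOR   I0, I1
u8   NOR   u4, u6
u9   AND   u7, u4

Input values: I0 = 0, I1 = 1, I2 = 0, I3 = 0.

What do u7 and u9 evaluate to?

u7 = 0; u9 = 0

u1 = I3 AND I1 = 0 AND 1 = 0
u3 = I1 XOR I2 = 1 XOR 0 = 1
u4 = u3 XOR u1 = 1 XOR 0 = 1
u7 = I0 NOR I1 = 0 NOR 1 = 0
u9 = u7 AND u4 = 0 AND 1 = 0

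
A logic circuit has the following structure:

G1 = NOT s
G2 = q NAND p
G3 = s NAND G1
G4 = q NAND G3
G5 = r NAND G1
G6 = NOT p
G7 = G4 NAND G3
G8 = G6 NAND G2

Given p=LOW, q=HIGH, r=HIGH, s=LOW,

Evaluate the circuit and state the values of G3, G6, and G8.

G1 = NOT s = NOT LOW = HIGH
G2 = q NAND p = HIGH NAND LOW = HIGH
G3 = s NAND G1 = LOW NAND HIGH = HIGH
G6 = NOT p = NOT LOW = HIGH
G8 = G6 NAND G2 = HIGH NAND HIGH = LOW

G3 = HIGH  G6 = HIGH  G8 = LOW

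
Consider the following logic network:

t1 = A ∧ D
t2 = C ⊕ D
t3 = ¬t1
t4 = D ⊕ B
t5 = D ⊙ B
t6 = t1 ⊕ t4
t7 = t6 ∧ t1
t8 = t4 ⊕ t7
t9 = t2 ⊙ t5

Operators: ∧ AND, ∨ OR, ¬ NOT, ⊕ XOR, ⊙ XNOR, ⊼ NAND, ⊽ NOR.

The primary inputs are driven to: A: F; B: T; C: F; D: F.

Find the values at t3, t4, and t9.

t3 = T, t4 = T, t9 = T

t1 = A AND D = F AND F = F
t2 = C XOR D = F XOR F = F
t3 = NOT t1 = NOT F = T
t4 = D XOR B = F XOR T = T
t5 = D XNOR B = F XNOR T = F
t9 = t2 XNOR t5 = F XNOR F = T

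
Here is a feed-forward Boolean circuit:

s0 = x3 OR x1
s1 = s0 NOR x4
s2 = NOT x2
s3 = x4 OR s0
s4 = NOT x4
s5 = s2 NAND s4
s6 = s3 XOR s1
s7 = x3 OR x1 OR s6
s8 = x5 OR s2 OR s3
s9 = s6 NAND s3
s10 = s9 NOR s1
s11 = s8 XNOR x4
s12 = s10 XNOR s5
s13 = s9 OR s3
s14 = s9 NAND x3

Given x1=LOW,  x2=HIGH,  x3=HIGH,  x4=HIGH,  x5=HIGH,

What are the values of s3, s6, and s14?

s0 = x3 OR x1 = HIGH OR LOW = HIGH
s1 = s0 NOR x4 = HIGH NOR HIGH = LOW
s3 = x4 OR s0 = HIGH OR HIGH = HIGH
s6 = s3 XOR s1 = HIGH XOR LOW = HIGH
s9 = s6 NAND s3 = HIGH NAND HIGH = LOW
s14 = s9 NAND x3 = LOW NAND HIGH = HIGH

s3 = HIGH, s6 = HIGH, s14 = HIGH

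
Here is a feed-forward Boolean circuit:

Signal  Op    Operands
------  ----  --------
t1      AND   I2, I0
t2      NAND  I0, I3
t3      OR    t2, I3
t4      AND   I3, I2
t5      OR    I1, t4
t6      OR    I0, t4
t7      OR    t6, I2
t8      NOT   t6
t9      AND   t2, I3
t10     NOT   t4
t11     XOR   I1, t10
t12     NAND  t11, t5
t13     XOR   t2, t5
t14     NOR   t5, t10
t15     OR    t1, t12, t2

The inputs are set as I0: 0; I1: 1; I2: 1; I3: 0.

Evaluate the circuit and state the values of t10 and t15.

t10 = 1; t15 = 1

t1 = I2 AND I0 = 1 AND 0 = 0
t2 = I0 NAND I3 = 0 NAND 0 = 1
t4 = I3 AND I2 = 0 AND 1 = 0
t5 = I1 OR t4 = 1 OR 0 = 1
t10 = NOT t4 = NOT 0 = 1
t11 = I1 XOR t10 = 1 XOR 1 = 0
t12 = t11 NAND t5 = 0 NAND 1 = 1
t15 = t1 OR t12 OR t2 = 0 OR 1 OR 1 = 1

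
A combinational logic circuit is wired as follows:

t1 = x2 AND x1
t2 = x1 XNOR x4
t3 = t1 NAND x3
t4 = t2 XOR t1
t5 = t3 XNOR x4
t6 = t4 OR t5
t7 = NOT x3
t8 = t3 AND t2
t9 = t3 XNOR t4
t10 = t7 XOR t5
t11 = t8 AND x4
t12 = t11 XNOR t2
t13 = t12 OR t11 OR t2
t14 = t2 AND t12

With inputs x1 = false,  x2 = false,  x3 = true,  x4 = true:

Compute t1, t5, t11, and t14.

t1 = false, t5 = true, t11 = false, t14 = false

t1 = x2 AND x1 = false AND false = false
t2 = x1 XNOR x4 = false XNOR true = false
t3 = t1 NAND x3 = false NAND true = true
t5 = t3 XNOR x4 = true XNOR true = true
t8 = t3 AND t2 = true AND false = false
t11 = t8 AND x4 = false AND true = false
t12 = t11 XNOR t2 = false XNOR false = true
t14 = t2 AND t12 = false AND true = false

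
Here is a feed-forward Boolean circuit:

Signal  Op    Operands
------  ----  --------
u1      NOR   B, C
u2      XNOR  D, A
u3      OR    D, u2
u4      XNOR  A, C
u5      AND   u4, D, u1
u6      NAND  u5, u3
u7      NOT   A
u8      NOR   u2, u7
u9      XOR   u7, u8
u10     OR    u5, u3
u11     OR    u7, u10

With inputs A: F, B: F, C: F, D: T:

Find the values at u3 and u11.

u3 = T  u11 = T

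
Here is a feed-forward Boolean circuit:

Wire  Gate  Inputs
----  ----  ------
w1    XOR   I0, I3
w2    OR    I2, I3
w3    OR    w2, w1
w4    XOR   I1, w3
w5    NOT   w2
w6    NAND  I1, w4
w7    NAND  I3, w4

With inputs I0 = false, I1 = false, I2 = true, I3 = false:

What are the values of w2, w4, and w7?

w1 = I0 XOR I3 = false XOR false = false
w2 = I2 OR I3 = true OR false = true
w3 = w2 OR w1 = true OR false = true
w4 = I1 XOR w3 = false XOR true = true
w7 = I3 NAND w4 = false NAND true = true

w2 = true, w4 = true, w7 = true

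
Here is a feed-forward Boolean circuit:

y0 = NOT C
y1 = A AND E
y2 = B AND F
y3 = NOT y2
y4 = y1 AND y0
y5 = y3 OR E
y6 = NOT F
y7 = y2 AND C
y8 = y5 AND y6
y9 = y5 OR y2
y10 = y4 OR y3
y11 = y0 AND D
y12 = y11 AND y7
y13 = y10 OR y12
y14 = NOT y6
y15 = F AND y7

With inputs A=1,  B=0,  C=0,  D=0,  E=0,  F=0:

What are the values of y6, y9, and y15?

y6 = 1, y9 = 1, y15 = 0

y2 = B AND F = 0 AND 0 = 0
y3 = NOT y2 = NOT 0 = 1
y5 = y3 OR E = 1 OR 0 = 1
y6 = NOT F = NOT 0 = 1
y7 = y2 AND C = 0 AND 0 = 0
y9 = y5 OR y2 = 1 OR 0 = 1
y15 = F AND y7 = 0 AND 0 = 0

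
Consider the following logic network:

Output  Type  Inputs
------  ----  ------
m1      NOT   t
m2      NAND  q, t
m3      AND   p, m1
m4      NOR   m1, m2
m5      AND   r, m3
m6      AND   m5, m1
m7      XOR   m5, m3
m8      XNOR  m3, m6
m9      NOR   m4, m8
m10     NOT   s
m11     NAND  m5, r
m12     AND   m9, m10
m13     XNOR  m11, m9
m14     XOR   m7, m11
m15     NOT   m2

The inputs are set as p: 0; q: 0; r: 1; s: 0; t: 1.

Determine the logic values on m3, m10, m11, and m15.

m3 = 0, m10 = 1, m11 = 1, m15 = 0

m1 = NOT t = NOT 1 = 0
m2 = q NAND t = 0 NAND 1 = 1
m3 = p AND m1 = 0 AND 0 = 0
m5 = r AND m3 = 1 AND 0 = 0
m10 = NOT s = NOT 0 = 1
m11 = m5 NAND r = 0 NAND 1 = 1
m15 = NOT m2 = NOT 1 = 0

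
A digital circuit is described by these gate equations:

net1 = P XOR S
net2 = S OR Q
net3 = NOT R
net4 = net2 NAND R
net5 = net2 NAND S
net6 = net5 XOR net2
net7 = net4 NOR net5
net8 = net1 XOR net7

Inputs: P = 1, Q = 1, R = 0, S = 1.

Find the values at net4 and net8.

net1 = P XOR S = 1 XOR 1 = 0
net2 = S OR Q = 1 OR 1 = 1
net4 = net2 NAND R = 1 NAND 0 = 1
net5 = net2 NAND S = 1 NAND 1 = 0
net7 = net4 NOR net5 = 1 NOR 0 = 0
net8 = net1 XOR net7 = 0 XOR 0 = 0

net4 = 1  net8 = 0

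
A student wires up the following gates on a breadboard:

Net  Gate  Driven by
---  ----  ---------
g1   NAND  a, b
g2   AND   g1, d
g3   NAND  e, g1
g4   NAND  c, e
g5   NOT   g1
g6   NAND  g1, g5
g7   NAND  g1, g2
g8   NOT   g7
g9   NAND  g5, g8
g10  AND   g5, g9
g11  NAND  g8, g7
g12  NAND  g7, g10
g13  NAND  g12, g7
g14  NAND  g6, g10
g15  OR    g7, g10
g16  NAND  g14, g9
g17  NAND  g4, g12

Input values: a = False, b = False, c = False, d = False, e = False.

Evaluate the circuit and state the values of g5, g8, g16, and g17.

g1 = a NAND b = False NAND False = True
g2 = g1 AND d = True AND False = False
g4 = c NAND e = False NAND False = True
g5 = NOT g1 = NOT True = False
g6 = g1 NAND g5 = True NAND False = True
g7 = g1 NAND g2 = True NAND False = True
g8 = NOT g7 = NOT True = False
g9 = g5 NAND g8 = False NAND False = True
g10 = g5 AND g9 = False AND True = False
g12 = g7 NAND g10 = True NAND False = True
g14 = g6 NAND g10 = True NAND False = True
g16 = g14 NAND g9 = True NAND True = False
g17 = g4 NAND g12 = True NAND True = False

g5 = False, g8 = False, g16 = False, g17 = False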